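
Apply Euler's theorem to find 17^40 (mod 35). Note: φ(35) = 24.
By Euler: 17^{24} ≡ 1 (mod 35) since gcd(17, 35) = 1. 40 = 1×24 + 16. So 17^{40} ≡ 17^{16} ≡ 11 (mod 35)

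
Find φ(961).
930

Prime factorization: 961 = 31^2
Using the formula φ(n) = n × Π(1 - 1/p) for each prime factor p:
φ(961) = 961 × (1 - 1/31)
φ(961) = 930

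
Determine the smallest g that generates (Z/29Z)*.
2

A primitive root g modulo p has order p-1 = 28
Prime divisors of 28: [2, 7]
g is a primitive root iff g^(28/q) ≢ 1 (mod 29) for each prime divisor q
Testing small values:
  g = 2: 2^14 ≡ 28, 2^4 ≡ 16 (mod 29) → none is 1, primitive root!
The smallest primitive root is 2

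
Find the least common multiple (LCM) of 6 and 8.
24

First find GCD(6, 8) using the Euclidean algorithm:
6 = 0 × 8 + 6
8 = 1 × 6 + 2
6 = 3 × 2 + 0
GCD(6, 8) = 2

LCM formula: LCM(a, b) = (a × b) / GCD(a, b)
LCM(6, 8) = (6 × 8) / 2
LCM(6, 8) = 48 / 2
LCM(6, 8) = 24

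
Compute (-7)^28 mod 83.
Using repeated squaring. (-7) ≡ 76 (mod 83). 28 = 16 + 8 + 4 (binary 11100). Repeated squaring mod 83: 76^1 ≡ 76; 76^2 ≡ 76² = 5776 ≡ 49; 76^4 ≡ 49² = 2401 ≡ 77; 76^8 ≡ 77² = 5929 ≡ 36; 76^16 ≡ 36² = 1296 ≡ 51. Multiply: (-7)^28 ≡ 76^16 × 76^8 × 76^4 ≡ 51 × 36 × 77 (mod 83): 51 × 36 = 1836 ≡ 10; 10 × 77 = 770 ≡ 23. So (-7)^28 ≡ 23 (mod 83).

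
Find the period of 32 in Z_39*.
Powers of 32 mod 39: 32^1≡32, 32^2≡10, 32^3≡8, 32^4≡22, 32^5≡2, 32^6≡25, 32^7≡20, 32^8≡16, 32^9≡5, 32^10≡4, 32^11≡11, 32^12≡1. Order = 12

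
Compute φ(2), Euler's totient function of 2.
1

Prime factorization: 2 = 2
Using the formula φ(n) = n × Π(1 - 1/p) for each prime factor p:
φ(2) = 2 × (1 - 1/2)
φ(2) = 1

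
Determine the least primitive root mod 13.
p - 1 = 12 has prime divisors 2, 3. h is a primitive root mod 13 iff h^(12/q) ≢ 1 (mod 13) for each such q.
h = 2: 2^6 ≡ 12, 2^4 ≡ 3 (mod 13); none is 1, so 2 has order 12 and is a primitive root.
The smallest primitive root mod 13 is g = 2.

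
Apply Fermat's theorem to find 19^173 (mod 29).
By Fermat: 19^{28} ≡ 1 (mod 29). 173 = 6×28 + 5. So 19^{173} ≡ 19^{5} ≡ 21 (mod 29)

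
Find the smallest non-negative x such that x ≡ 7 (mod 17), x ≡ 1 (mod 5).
41

Using the Chinese Remainder Theorem:
M = product of moduli = 85
For equation 1: M_1 = 5, 5 ≡ 5 (mod 17), inverse of 5 mod 17 is 7 (check: 5 × 7 = 35 ≡ 1 (mod 17))
For equation 2: M_2 = 17, 17 ≡ 2 (mod 5), inverse of 17 mod 5 is 3 (check: 2 × 3 = 6 ≡ 1 (mod 5))
Combine: x ≡ Σ r_i×M_i×(M_i⁻¹ mod m_i) = 7×5×7 + 1×17×3 = 245 + 51 = 296
296 mod 85 = 41
x ≡ 41 (mod 85)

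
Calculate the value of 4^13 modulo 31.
Using repeated squaring. 13 = 8 + 4 + 1 (binary 1101). Repeated squaring mod 31: 4^1 ≡ 4; 4^2 ≡ 4² = 16 ≡ 16; 4^4 ≡ 16² = 256 ≡ 8; 4^8 ≡ 8² = 64 ≡ 2. Multiply: 4^13 = 4^8 × 4^4 × 4^1 ≡ 2 × 8 × 4 (mod 31): 2 × 8 = 16 ≡ 16; 16 × 4 = 64 ≡ 2. So 4^13 ≡ 2 (mod 31).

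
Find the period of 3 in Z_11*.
Powers of 3 mod 11: 3^1≡3, 3^2≡9, 3^3≡5, 3^4≡4, 3^5≡1. Order = 5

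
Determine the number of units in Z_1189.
1120

Prime factorization: 1189 = 29 × 41
Using the formula φ(n) = n × Π(1 - 1/p) for each prime factor p:
φ(1189) = 1189 × (1 - 1/29) × (1 - 1/41)
φ(1189) = 1120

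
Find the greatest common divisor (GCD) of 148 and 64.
4

Using the Euclidean algorithm:
148 = 2 × 64 + 20
64 = 3 × 20 + 4
20 = 5 × 4 + 0

GCD(148, 64) = 4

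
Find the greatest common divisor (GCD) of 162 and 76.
2

Using the Euclidean algorithm:
162 = 2 × 76 + 10
76 = 7 × 10 + 6
10 = 1 × 6 + 4
6 = 1 × 4 + 2
4 = 2 × 2 + 0

GCD(162, 76) = 2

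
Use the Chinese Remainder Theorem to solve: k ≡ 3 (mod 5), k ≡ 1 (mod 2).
M = 5 × 2 = 10. M₁ = 2, y₁ ≡ 3 (mod 5). M₂ = 5, y₂ ≡ 1 (mod 2). k = 3×2×3 + 1×5×1 ≡ 3 (mod 10)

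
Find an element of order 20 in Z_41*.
2 has order 20 mod 41 since 2^{20} ≡ 1 (mod 41) and no smaller power works.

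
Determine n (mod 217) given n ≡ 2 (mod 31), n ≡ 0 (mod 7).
126

Using the Chinese Remainder Theorem:
M = product of moduli = 217
For equation 1: M_1 = 7, 7 ≡ 7 (mod 31), inverse of 7 mod 31 is 9 (check: 7 × 9 = 63 ≡ 1 (mod 31))
For equation 2: M_2 = 31, 31 ≡ 3 (mod 7), inverse of 31 mod 7 is 5 (check: 3 × 5 = 15 ≡ 1 (mod 7))
Combine: n ≡ Σ r_i×M_i×(M_i⁻¹ mod m_i) = 2×7×9 + 0×31×5 = 126 + 0 = 126
126 mod 217 = 126
n ≡ 126 (mod 217)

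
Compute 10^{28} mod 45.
10

Using successive squaring:
Binary expansion of 28: 11100
Powers of 10 mod 45 (each is the square of the previous):
  10^1 ≡ 10 (mod 45)
  10^2 ≡ 10² = 100 ≡ 10 (mod 45)
  10^4 ≡ 10² = 100 ≡ 10 (mod 45)
  10^8 ≡ 10² = 100 ≡ 10 (mod 45)
  10^16 ≡ 10² = 100 ≡ 10 (mod 45)
28 = 16 + 8 + 4, so 10^28 = 10^16 × 10^8 × 10^4 ≡ 10 × 10 × 10 (mod 45)
Multiplying step by step:
  10 × 10 = 100 ≡ 10 (mod 45)
  10 × 10 = 100 ≡ 10 (mod 45)
Result: 10^28 ≡ 10 (mod 45)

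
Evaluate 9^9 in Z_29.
9 = 8 + 1 (binary 1001). Repeated squaring mod 29: 9^1 ≡ 9; 9^2 ≡ 9² = 81 ≡ 23; 9^4 ≡ 23² = 529 ≡ 7; 9^8 ≡ 7² = 49 ≡ 20. Multiply: 9^9 = 9^8 × 9^1 ≡ 20 × 9 (mod 29): 20 × 9 = 180 ≡ 6. So 9^9 ≡ 6 (mod 29).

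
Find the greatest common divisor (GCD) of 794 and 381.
1

Using the Euclidean algorithm:
794 = 2 × 381 + 32
381 = 11 × 32 + 29
32 = 1 × 29 + 3
29 = 9 × 3 + 2
3 = 1 × 2 + 1
2 = 2 × 1 + 0

GCD(794, 381) = 1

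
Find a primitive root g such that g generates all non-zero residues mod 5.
p - 1 = 4 has prime divisors 2. h is a primitive root mod 5 iff h^(4/q) ≢ 1 (mod 5) for each such q.
h = 2: 2^2 ≡ 4 (mod 5); none is 1, so 2 has order 4 and is a primitive root.
The smallest primitive root mod 5 is g = 2.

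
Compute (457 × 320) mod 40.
0

(457 × 320) = 146240
146240 mod 40 = 0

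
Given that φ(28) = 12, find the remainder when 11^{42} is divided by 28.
By Euler: 11^{12} ≡ 1 (mod 28) since gcd(11, 28) = 1. 42 = 3×12 + 6. So 11^{42} ≡ 11^{6} ≡ 1 (mod 28)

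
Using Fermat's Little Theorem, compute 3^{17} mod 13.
9

By Fermat's Little Theorem, a^(p-1) ≡ 1 (mod p) for prime p and gcd(a, p) = 1
Here p = 13, so 3^12 ≡ 1 (mod 13)
We can reduce the exponent: 17 mod 12 = 5
So 3^17 ≡ 3^5 (mod 13)
Computing: 3^5 mod 13 = 9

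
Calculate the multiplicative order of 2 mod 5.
Powers of 2 mod 5: 2^1≡2, 2^2≡4, 2^3≡3, 2^4≡1. Order = 4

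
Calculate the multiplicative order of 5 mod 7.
Powers of 5 mod 7: 5^1≡5, 5^2≡4, 5^3≡6, 5^4≡2, 5^5≡3, 5^6≡1. Order = 6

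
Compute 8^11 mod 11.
Using Fermat: 8^{10} ≡ 1 (mod 11). 11 ≡ 1 (mod 10). So 8^{11} ≡ 8^{1} ≡ 8 (mod 11)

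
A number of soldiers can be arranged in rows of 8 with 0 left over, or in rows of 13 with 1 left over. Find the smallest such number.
M = 8 × 13 = 104. M₁ = 13, y₁ ≡ 5 (mod 8). M₂ = 8, y₂ ≡ 5 (mod 13). r = 0×13×5 + 1×8×5 ≡ 40 (mod 104). The smallest positive such number is 40.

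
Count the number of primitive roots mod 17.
Number of primitive roots mod 17 = φ(16) = 8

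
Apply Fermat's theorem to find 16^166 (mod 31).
By Fermat: 16^{30} ≡ 1 (mod 31). 166 = 5×30 + 16. So 16^{166} ≡ 16^{16} ≡ 16 (mod 31)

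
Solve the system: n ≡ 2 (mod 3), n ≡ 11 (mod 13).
M = 3 × 13 = 39. M₁ = 13, y₁ ≡ 1 (mod 3). M₂ = 3, y₂ ≡ 9 (mod 13). n = 2×13×1 + 11×3×9 ≡ 11 (mod 39)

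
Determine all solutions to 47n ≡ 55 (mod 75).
65

Since gcd(47, 75) = 1 divides 55, a solution exists.
Multiply both sides by the inverse of 47 mod 75:
  47^(-1) mod 75 = 8
  x ≡ 8 × 55 ≡ 440 ≡ 65 (mod 75)
Verification: 47 × 65 = 3055 = 40 × 75 + 55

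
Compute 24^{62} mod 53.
47

Using successive squaring:
Binary expansion of 62: 111110
Powers of 24 mod 53 (each is the square of the previous):
  24^1 ≡ 24 (mod 53)
  24^2 ≡ 24² = 576 ≡ 46 (mod 53)
  24^4 ≡ 46² = 2116 ≡ 49 (mod 53)
  24^8 ≡ 49² = 2401 ≡ 16 (mod 53)
  24^16 ≡ 16² = 256 ≡ 44 (mod 53)
  24^32 ≡ 44² = 1936 ≡ 28 (mod 53)
62 = 32 + 16 + 8 + 4 + 2, so 24^62 = 24^32 × 24^16 × 24^8 × 24^4 × 24^2 ≡ 28 × 44 × 16 × 49 × 46 (mod 53)
Multiplying step by step:
  28 × 44 = 1232 ≡ 13 (mod 53)
  13 × 16 = 208 ≡ 49 (mod 53)
  49 × 49 = 2401 ≡ 16 (mod 53)
  16 × 46 = 736 ≡ 47 (mod 53)
Result: 24^62 ≡ 47 (mod 53)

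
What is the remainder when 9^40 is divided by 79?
Using repeated squaring. 40 = 32 + 8 (binary 101000). Repeated squaring mod 79: 9^1 ≡ 9; 9^2 ≡ 9² = 81 ≡ 2; 9^4 ≡ 2² = 4 ≡ 4; 9^8 ≡ 4² = 16 ≡ 16; 9^16 ≡ 16² = 256 ≡ 19; 9^32 ≡ 19² = 361 ≡ 45. Multiply: 9^40 = 9^32 × 9^8 ≡ 45 × 16 (mod 79): 45 × 16 = 720 ≡ 9. So 9^40 ≡ 9 (mod 79).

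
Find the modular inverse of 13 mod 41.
13^(-1) ≡ 19 (mod 41). Verification: 13 × 19 = 247 ≡ 1 (mod 41)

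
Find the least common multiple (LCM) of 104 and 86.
4472

First find GCD(104, 86) using the Euclidean algorithm:
104 = 1 × 86 + 18
86 = 4 × 18 + 14
18 = 1 × 14 + 4
14 = 3 × 4 + 2
4 = 2 × 2 + 0
GCD(104, 86) = 2

LCM formula: LCM(a, b) = (a × b) / GCD(a, b)
LCM(104, 86) = (104 × 86) / 2
LCM(104, 86) = 8944 / 2
LCM(104, 86) = 4472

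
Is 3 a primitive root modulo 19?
p - 1 = 18 has prime divisors 2, 3. Check 3^(18/q) mod 19 for each: 3^(18/2) = 3^9 ≡ 18, 3^(18/3) = 3^6 ≡ 7 (mod 19). None of these is 1, so 3 has order 18 = φ(19), so it is a primitive root mod 19.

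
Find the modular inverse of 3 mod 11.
3^(-1) ≡ 4 (mod 11). Verification: 3 × 4 = 12 ≡ 1 (mod 11)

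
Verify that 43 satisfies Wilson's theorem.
(42)! mod 43 = 42. Since this equals -1 (mod 43), Wilson confirms 43 is prime.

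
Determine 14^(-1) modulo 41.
14^(-1) ≡ 3 (mod 41). Verification: 14 × 3 = 42 ≡ 1 (mod 41)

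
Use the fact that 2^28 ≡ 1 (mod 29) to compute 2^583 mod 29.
By Fermat: 2^{28} ≡ 1 (mod 29). 583 ≡ 23 (mod 28). So 2^{583} ≡ 2^{23} ≡ 10 (mod 29)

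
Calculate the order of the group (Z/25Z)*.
20

Prime factorization: 25 = 5^2
Using the formula φ(n) = n × Π(1 - 1/p) for each prime factor p:
φ(25) = 25 × (1 - 1/5)
φ(25) = 20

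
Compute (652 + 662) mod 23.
3

(652 + 662) = 1314
1314 mod 23 = 3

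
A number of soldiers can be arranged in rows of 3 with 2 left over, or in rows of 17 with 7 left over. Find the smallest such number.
M = 3 × 17 = 51. M₁ = 17, y₁ ≡ 2 (mod 3). M₂ = 3, y₂ ≡ 6 (mod 17). x = 2×17×2 + 7×3×6 ≡ 41 (mod 51). The smallest positive such number is 41.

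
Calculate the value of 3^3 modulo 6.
3 = 2 + 1 (binary 11). Repeated squaring mod 6: 3^1 ≡ 3; 3^2 ≡ 3² = 9 ≡ 3. Multiply: 3^3 = 3^2 × 3^1 ≡ 3 × 3 (mod 6): 3 × 3 = 9 ≡ 3. So 3^3 ≡ 3 (mod 6).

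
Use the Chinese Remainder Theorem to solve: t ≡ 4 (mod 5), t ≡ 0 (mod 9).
M = 5 × 9 = 45. M₁ = 9, y₁ ≡ 4 (mod 5). M₂ = 5, y₂ ≡ 2 (mod 9). t = 4×9×4 + 0×5×2 ≡ 9 (mod 45)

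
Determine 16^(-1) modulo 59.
16^(-1) ≡ 48 (mod 59). Verification: 16 × 48 = 768 ≡ 1 (mod 59)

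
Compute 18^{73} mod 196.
116

Using successive squaring:
Binary expansion of 73: 1001001
Powers of 18 mod 196 (each is the square of the previous):
  18^1 ≡ 18 (mod 196)
  18^2 ≡ 18² = 324 ≡ 128 (mod 196)
  18^4 ≡ 128² = 16384 ≡ 116 (mod 196)
  18^8 ≡ 116² = 13456 ≡ 128 (mod 196)
  18^16 ≡ 128² = 16384 ≡ 116 (mod 196)
  18^32 ≡ 116² = 13456 ≡ 128 (mod 196)
  18^64 ≡ 128² = 16384 ≡ 116 (mod 196)
73 = 64 + 8 + 1, so 18^73 = 18^64 × 18^8 × 18^1 ≡ 116 × 128 × 18 (mod 196)
Multiplying step by step:
  116 × 128 = 14848 ≡ 148 (mod 196)
  148 × 18 = 2664 ≡ 116 (mod 196)
Result: 18^73 ≡ 116 (mod 196)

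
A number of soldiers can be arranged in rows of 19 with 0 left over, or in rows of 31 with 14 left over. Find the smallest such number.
M = 19 × 31 = 589. M₁ = 31, y₁ ≡ 8 (mod 19). M₂ = 19, y₂ ≡ 18 (mod 31). r = 0×31×8 + 14×19×18 ≡ 76 (mod 589). The smallest positive such number is 76.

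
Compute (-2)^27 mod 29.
Using repeated squaring. (-2) ≡ 27 (mod 29). 27 = 16 + 8 + 2 + 1 (binary 11011). Repeated squaring mod 29: 27^1 ≡ 27; 27^2 ≡ 27² = 729 ≡ 4; 27^4 ≡ 4² = 16 ≡ 16; 27^8 ≡ 16² = 256 ≡ 24; 27^16 ≡ 24² = 576 ≡ 25. Multiply: (-2)^27 ≡ 27^16 × 27^8 × 27^2 × 27^1 ≡ 25 × 24 × 4 × 27 (mod 29): 25 × 24 = 600 ≡ 20; 20 × 4 = 80 ≡ 22; 22 × 27 = 594 ≡ 14. So (-2)^27 ≡ 14 (mod 29).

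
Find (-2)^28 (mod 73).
Using repeated squaring. (-2) ≡ 71 (mod 73). 28 = 16 + 8 + 4 (binary 11100). Repeated squaring mod 73: 71^1 ≡ 71; 71^2 ≡ 71² = 5041 ≡ 4; 71^4 ≡ 4² = 16 ≡ 16; 71^8 ≡ 16² = 256 ≡ 37; 71^16 ≡ 37² = 1369 ≡ 55. Multiply: (-2)^28 ≡ 71^16 × 71^8 × 71^4 ≡ 55 × 37 × 16 (mod 73): 55 × 37 = 2035 ≡ 64; 64 × 16 = 1024 ≡ 2. So (-2)^28 ≡ 2 (mod 73).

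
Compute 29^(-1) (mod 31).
29^(-1) ≡ 15 (mod 31). Verification: 29 × 15 = 435 ≡ 1 (mod 31)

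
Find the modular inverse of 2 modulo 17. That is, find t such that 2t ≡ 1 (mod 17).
9

Using Extended Euclidean Algorithm:
gcd(2, 17) = 1
Bezout coefficients: 2 × -8 + 17 × 1 = 1
So 2 × -8 ≡ 1 (mod 17)
The inverse is -8 mod 17 = 9
Verification: 2 × 9 = 18 = 1 × 17 + 1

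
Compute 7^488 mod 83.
Using Fermat: 7^{82} ≡ 1 (mod 83). 488 ≡ 78 (mod 82). So 7^{488} ≡ 7^{78} ≡ 69 (mod 83)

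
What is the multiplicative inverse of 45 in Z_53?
33

Using Extended Euclidean Algorithm:
gcd(45, 53) = 1
Bezout coefficients: 45 × -20 + 53 × 17 = 1
So 45 × -20 ≡ 1 (mod 53)
The inverse is -20 mod 53 = 33
Verification: 45 × 33 = 1485 = 28 × 53 + 1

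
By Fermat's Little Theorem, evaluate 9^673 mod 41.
By Fermat: 9^{40} ≡ 1 (mod 41). 673 ≡ 33 (mod 40). So 9^{673} ≡ 9^{33} ≡ 9 (mod 41)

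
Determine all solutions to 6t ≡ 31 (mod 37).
36

Since gcd(6, 37) = 1 divides 31, a solution exists.
Multiply both sides by the inverse of 6 mod 37:
  6^(-1) mod 37 = 31
  x ≡ 31 × 31 ≡ 961 ≡ 36 (mod 37)
Verification: 6 × 36 = 216 = 5 × 37 + 31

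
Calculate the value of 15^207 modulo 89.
Using Fermat: 15^{88} ≡ 1 (mod 89). 207 ≡ 31 (mod 88). So 15^{207} ≡ 15^{31} ≡ 3 (mod 89)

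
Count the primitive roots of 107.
52

The number of primitive roots modulo p is φ(p-1) = φ(106)
φ(106) = 52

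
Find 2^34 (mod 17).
Using Fermat: 2^{16} ≡ 1 (mod 17). 34 ≡ 2 (mod 16). So 2^{34} ≡ 2^{2} ≡ 4 (mod 17)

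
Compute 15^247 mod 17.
Using Fermat: 15^{16} ≡ 1 (mod 17). 247 ≡ 7 (mod 16). So 15^{247} ≡ 15^{7} ≡ 8 (mod 17)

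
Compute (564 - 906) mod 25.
8

(564 - 906) = -342
-342 mod 25 = 8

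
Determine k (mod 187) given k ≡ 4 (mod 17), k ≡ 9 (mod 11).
174

Using the Chinese Remainder Theorem:
M = product of moduli = 187
For equation 1: M_1 = 11, 11 ≡ 11 (mod 17), inverse of 11 mod 17 is 14 (check: 11 × 14 = 154 ≡ 1 (mod 17))
For equation 2: M_2 = 17, 17 ≡ 6 (mod 11), inverse of 17 mod 11 is 2 (check: 6 × 2 = 12 ≡ 1 (mod 11))
Combine: k ≡ Σ r_i×M_i×(M_i⁻¹ mod m_i) = 4×11×14 + 9×17×2 = 616 + 306 = 922
922 mod 187 = 174
k ≡ 174 (mod 187)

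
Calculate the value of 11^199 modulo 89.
Using Fermat: 11^{88} ≡ 1 (mod 89). 199 ≡ 23 (mod 88). So 11^{199} ≡ 11^{23} ≡ 11 (mod 89)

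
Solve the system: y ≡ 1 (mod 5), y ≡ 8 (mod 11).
M = 5 × 11 = 55. M₁ = 11, y₁ ≡ 1 (mod 5). M₂ = 5, y₂ ≡ 9 (mod 11). y = 1×11×1 + 8×5×9 ≡ 41 (mod 55)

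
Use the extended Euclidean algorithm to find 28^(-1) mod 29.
Extended GCD: 28(-1) + 29(1) = 1. So 28^(-1) ≡ 28 ≡ 28 (mod 29). Verify: 28 × 28 = 784 ≡ 1 (mod 29)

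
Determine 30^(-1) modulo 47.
30^(-1) ≡ 11 (mod 47). Verification: 30 × 11 = 330 ≡ 1 (mod 47)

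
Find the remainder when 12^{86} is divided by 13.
By Fermat: 12^{12} ≡ 1 (mod 13). 86 = 7×12 + 2. So 12^{86} ≡ 12^{2} ≡ 1 (mod 13)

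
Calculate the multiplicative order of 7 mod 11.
Powers of 7 mod 11: 7^1≡7, 7^2≡5, 7^3≡2, 7^4≡3, 7^5≡10, 7^6≡4, 7^7≡6, 7^8≡9, 7^9≡8, 7^10≡1. Order = 10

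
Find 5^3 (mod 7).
3 = 2 + 1 (binary 11). Repeated squaring mod 7: 5^1 ≡ 5; 5^2 ≡ 5² = 25 ≡ 4. Multiply: 5^3 = 5^2 × 5^1 ≡ 4 × 5 (mod 7): 4 × 5 = 20 ≡ 6. So 5^3 ≡ 6 (mod 7).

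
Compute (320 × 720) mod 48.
0

(320 × 720) = 230400
230400 mod 48 = 0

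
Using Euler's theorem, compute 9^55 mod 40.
By Euler: 9^{16} ≡ 1 (mod 40) since gcd(9, 40) = 1. 55 = 3×16 + 7. So 9^{55} ≡ 9^{7} ≡ 9 (mod 40)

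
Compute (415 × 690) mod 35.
15

(415 × 690) = 286350
286350 mod 35 = 15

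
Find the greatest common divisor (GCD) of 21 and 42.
21

Using the Euclidean algorithm:
21 = 0 × 42 + 21
42 = 2 × 21 + 0

GCD(21, 42) = 21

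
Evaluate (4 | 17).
(4/17) = 4^{8} mod 17 = 1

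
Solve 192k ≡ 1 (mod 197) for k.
192^(-1) ≡ 118 (mod 197). Verification: 192 × 118 = 22656 ≡ 1 (mod 197)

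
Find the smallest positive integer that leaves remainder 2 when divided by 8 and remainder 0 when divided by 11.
M = 8 × 11 = 88. M₁ = 11, y₁ ≡ 3 (mod 8). M₂ = 8, y₂ ≡ 7 (mod 11). t = 2×11×3 + 0×8×7 ≡ 66 (mod 88). The smallest positive such number is 66.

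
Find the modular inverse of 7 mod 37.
7^(-1) ≡ 16 (mod 37). Verification: 7 × 16 = 112 ≡ 1 (mod 37)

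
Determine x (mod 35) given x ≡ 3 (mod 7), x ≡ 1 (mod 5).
31

Using the Chinese Remainder Theorem:
M = product of moduli = 35
For equation 1: M_1 = 5, 5 ≡ 5 (mod 7), inverse of 5 mod 7 is 3 (check: 5 × 3 = 15 ≡ 1 (mod 7))
For equation 2: M_2 = 7, 7 ≡ 2 (mod 5), inverse of 7 mod 5 is 3 (check: 2 × 3 = 6 ≡ 1 (mod 5))
Combine: x ≡ Σ r_i×M_i×(M_i⁻¹ mod m_i) = 3×5×3 + 1×7×3 = 45 + 21 = 66
66 mod 35 = 31
x ≡ 31 (mod 35)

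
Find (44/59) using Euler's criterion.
(44/59) = 44^{29} mod 59 = -1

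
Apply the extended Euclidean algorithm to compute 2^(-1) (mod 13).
Extended GCD: 2(-6) + 13(1) = 1. So 2^(-1) ≡ 7 ≡ 7 (mod 13). Verify: 2 × 7 = 14 ≡ 1 (mod 13)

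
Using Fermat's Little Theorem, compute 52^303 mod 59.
By Fermat: 52^{58} ≡ 1 (mod 59). 303 = 5×58 + 13. So 52^{303} ≡ 52^{13} ≡ 55 (mod 59)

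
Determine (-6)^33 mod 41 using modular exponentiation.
Using repeated squaring. (-6) ≡ 35 (mod 41). 33 = 32 + 1 (binary 100001). Repeated squaring mod 41: 35^1 ≡ 35; 35^2 ≡ 35² = 1225 ≡ 36; 35^4 ≡ 36² = 1296 ≡ 25; 35^8 ≡ 25² = 625 ≡ 10; 35^16 ≡ 10² = 100 ≡ 18; 35^32 ≡ 18² = 324 ≡ 37. Multiply: (-6)^33 ≡ 35^32 × 35^1 ≡ 37 × 35 (mod 41): 37 × 35 = 1295 ≡ 24. So (-6)^33 ≡ 24 (mod 41).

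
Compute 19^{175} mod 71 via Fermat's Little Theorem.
1

By Fermat's Little Theorem, a^(p-1) ≡ 1 (mod p) for prime p and gcd(a, p) = 1
Here p = 71, so 19^70 ≡ 1 (mod 71)
We can reduce the exponent: 175 mod 70 = 35
So 19^175 ≡ 19^35 (mod 71)
Computing: 19^35 mod 71 = 1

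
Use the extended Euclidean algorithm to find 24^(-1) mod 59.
Extended GCD: 24(-27) + 59(11) = 1. So 24^(-1) ≡ 32 ≡ 32 (mod 59). Verify: 24 × 32 = 768 ≡ 1 (mod 59)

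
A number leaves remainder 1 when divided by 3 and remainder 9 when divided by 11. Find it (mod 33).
M = 3 × 11 = 33. M₁ = 11, y₁ ≡ 2 (mod 3). M₂ = 3, y₂ ≡ 4 (mod 11). y = 1×11×2 + 9×3×4 ≡ 31 (mod 33)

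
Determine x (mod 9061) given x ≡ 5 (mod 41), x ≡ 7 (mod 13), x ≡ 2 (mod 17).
2178

Using the Chinese Remainder Theorem:
M = product of moduli = 9061
For equation 1: M_1 = 221, 221 ≡ 16 (mod 41), inverse of 221 mod 41 is 18 (check: 16 × 18 = 288 ≡ 1 (mod 41))
For equation 2: M_2 = 697, 697 ≡ 8 (mod 13), inverse of 697 mod 13 is 5 (check: 8 × 5 = 40 ≡ 1 (mod 13))
For equation 3: M_3 = 533, 533 ≡ 6 (mod 17), inverse of 533 mod 17 is 3 (check: 6 × 3 = 18 ≡ 1 (mod 17))
Combine: x ≡ Σ r_i×M_i×(M_i⁻¹ mod m_i) = 5×221×18 + 7×697×5 + 2×533×3 = 19890 + 24395 + 3198 = 47483
47483 mod 9061 = 2178
x ≡ 2178 (mod 9061)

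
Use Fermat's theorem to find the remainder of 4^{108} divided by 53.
44

By Fermat's Little Theorem, a^(p-1) ≡ 1 (mod p) for prime p and gcd(a, p) = 1
Here p = 53, so 4^52 ≡ 1 (mod 53)
We can reduce the exponent: 108 mod 52 = 4
So 4^108 ≡ 4^4 (mod 53)
Computing: 4^4 mod 53 = 44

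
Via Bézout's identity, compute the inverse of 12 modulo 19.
Extended GCD: 12(8) + 19(-5) = 1. So 12^(-1) ≡ 8 ≡ 8 (mod 19). Verify: 12 × 8 = 96 ≡ 1 (mod 19)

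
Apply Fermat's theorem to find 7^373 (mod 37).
By Fermat: 7^{36} ≡ 1 (mod 37). 373 ≡ 13 (mod 36). So 7^{373} ≡ 7^{13} ≡ 33 (mod 37)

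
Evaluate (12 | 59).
(12/59) = 12^{29} mod 59 = 1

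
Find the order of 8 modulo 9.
Powers of 8 mod 9: 8^1≡8, 8^2≡1. Order = 2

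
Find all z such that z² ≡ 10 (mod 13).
The square roots of 10 mod 13 are 7 and 6. Verify: 7² = 49 ≡ 10 (mod 13)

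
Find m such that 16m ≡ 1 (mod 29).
16^(-1) ≡ 20 (mod 29). Verification: 16 × 20 = 320 ≡ 1 (mod 29)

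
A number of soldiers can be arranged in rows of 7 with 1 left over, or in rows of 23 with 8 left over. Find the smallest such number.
M = 7 × 23 = 161. M₁ = 23, y₁ ≡ 4 (mod 7). M₂ = 7, y₂ ≡ 10 (mod 23). n = 1×23×4 + 8×7×10 ≡ 8 (mod 161). The smallest positive such number is 8.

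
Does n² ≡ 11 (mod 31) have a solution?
By Euler's criterion: 11^{15} ≡ 30 (mod 31). Since this equals -1 (≡ 30), 11 is not a QR.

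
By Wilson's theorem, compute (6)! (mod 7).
By Wilson's theorem, (6)! ≡ -1 ≡ 6 (mod 7)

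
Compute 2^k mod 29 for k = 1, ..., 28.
g^1, g^2, ..., g^{28} mod 29: {2, 4, 8, 16, 3, 6, 12, 24, 19, 9, 18, 7, 14, 28, 27, 25, 21, 13, 26, 23, 17, 5, 10, 20, 11, 22, 15, 1}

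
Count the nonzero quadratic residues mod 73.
For prime 73, there are (p-1)/2 = (73-1)/2 = 36 quadratic residues (excluding 0).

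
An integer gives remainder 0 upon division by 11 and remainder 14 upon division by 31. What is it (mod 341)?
M = 11 × 31 = 341. M₁ = 31, y₁ ≡ 5 (mod 11). M₂ = 11, y₂ ≡ 17 (mod 31). k = 0×31×5 + 14×11×17 ≡ 231 (mod 341). The smallest positive such number is 231.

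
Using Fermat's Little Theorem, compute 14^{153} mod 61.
60

By Fermat's Little Theorem, a^(p-1) ≡ 1 (mod p) for prime p and gcd(a, p) = 1
Here p = 61, so 14^60 ≡ 1 (mod 61)
We can reduce the exponent: 153 mod 60 = 33
So 14^153 ≡ 14^33 (mod 61)
Computing: 14^33 mod 61 = 60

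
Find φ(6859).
6498

Prime factorization: 6859 = 19^3
Using the formula φ(n) = n × Π(1 - 1/p) for each prime factor p:
φ(6859) = 6859 × (1 - 1/19)
φ(6859) = 6498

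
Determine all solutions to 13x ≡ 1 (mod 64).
5

Since gcd(13, 64) = 1 divides 1, a solution exists.
Multiply both sides by the inverse of 13 mod 64:
  13^(-1) mod 64 = 5
  x ≡ 5 × 1 ≡ 5 ≡ 5 (mod 64)
Verification: 13 × 5 = 65 = 1 × 64 + 1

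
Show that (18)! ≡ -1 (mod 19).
(18)! mod 19 = 18. Since this equals -1 (mod 19), Wilson confirms 19 is prime.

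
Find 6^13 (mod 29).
Using repeated squaring. 13 = 8 + 4 + 1 (binary 1101). Repeated squaring mod 29: 6^1 ≡ 6; 6^2 ≡ 6² = 36 ≡ 7; 6^4 ≡ 7² = 49 ≡ 20; 6^8 ≡ 20² = 400 ≡ 23. Multiply: 6^13 = 6^8 × 6^4 × 6^1 ≡ 23 × 20 × 6 (mod 29): 23 × 20 = 460 ≡ 25; 25 × 6 = 150 ≡ 5. So 6^13 ≡ 5 (mod 29).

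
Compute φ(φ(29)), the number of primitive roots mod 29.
Number of primitive roots mod 29 = φ(28) = 12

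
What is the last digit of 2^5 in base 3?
5 = 4 + 1 (binary 101). Repeated squaring mod 3: 2^1 ≡ 2; 2^2 ≡ 2² = 4 ≡ 1; 2^4 ≡ 1² = 1 ≡ 1. Multiply: 2^5 = 2^4 × 2^1 ≡ 1 × 2 (mod 3): 1 × 2 = 2 ≡ 2. So 2^5 ≡ 2 (mod 3).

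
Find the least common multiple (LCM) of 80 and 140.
560

First find GCD(80, 140) using the Euclidean algorithm:
80 = 0 × 140 + 80
140 = 1 × 80 + 60
80 = 1 × 60 + 20
60 = 3 × 20 + 0
GCD(80, 140) = 20

LCM formula: LCM(a, b) = (a × b) / GCD(a, b)
LCM(80, 140) = (80 × 140) / 20
LCM(80, 140) = 11200 / 20
LCM(80, 140) = 560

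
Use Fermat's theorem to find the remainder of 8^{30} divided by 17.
4

By Fermat's Little Theorem, a^(p-1) ≡ 1 (mod p) for prime p and gcd(a, p) = 1
Here p = 17, so 8^16 ≡ 1 (mod 17)
We can reduce the exponent: 30 mod 16 = 14
So 8^30 ≡ 8^14 (mod 17)
Computing: 8^14 mod 17 = 4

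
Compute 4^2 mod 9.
2 = 2 (binary 10). Repeated squaring mod 9: 4^1 ≡ 4; 4^2 ≡ 4² = 16 ≡ 7. So 4^2 ≡ 7 (mod 9).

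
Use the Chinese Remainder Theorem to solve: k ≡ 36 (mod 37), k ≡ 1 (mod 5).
36

Using the Chinese Remainder Theorem:
M = product of moduli = 185
For equation 1: M_1 = 5, 5 ≡ 5 (mod 37), inverse of 5 mod 37 is 15 (check: 5 × 15 = 75 ≡ 1 (mod 37))
For equation 2: M_2 = 37, 37 ≡ 2 (mod 5), inverse of 37 mod 5 is 3 (check: 2 × 3 = 6 ≡ 1 (mod 5))
Combine: k ≡ Σ r_i×M_i×(M_i⁻¹ mod m_i) = 36×5×15 + 1×37×3 = 2700 + 111 = 2811
2811 mod 185 = 36
k ≡ 36 (mod 185)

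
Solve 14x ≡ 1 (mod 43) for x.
14^(-1) ≡ 40 (mod 43). Verification: 14 × 40 = 560 ≡ 1 (mod 43)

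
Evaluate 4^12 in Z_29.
Using repeated squaring. 12 = 8 + 4 (binary 1100). Repeated squaring mod 29: 4^1 ≡ 4; 4^2 ≡ 4² = 16 ≡ 16; 4^4 ≡ 16² = 256 ≡ 24; 4^8 ≡ 24² = 576 ≡ 25. Multiply: 4^12 = 4^8 × 4^4 ≡ 25 × 24 (mod 29): 25 × 24 = 600 ≡ 20. So 4^12 ≡ 20 (mod 29).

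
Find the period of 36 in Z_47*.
Powers of 36 mod 47: 36^1≡36, 36^2≡27, 36^3≡32, 36^4≡24, 36^5≡18, 36^6≡37, 36^7≡16, 36^8≡12, 36^9≡9, 36^10≡42, 36^11≡8, 36^12≡6, 36^13≡28, 36^14≡21, 36^15≡4, 36^16≡3, 36^17≡14, 36^18≡34, 36^19≡2, 36^20≡25, 36^21≡7, 36^22≡17, 36^23≡1. Order = 23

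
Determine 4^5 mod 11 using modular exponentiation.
5 = 4 + 1 (binary 101). Repeated squaring mod 11: 4^1 ≡ 4; 4^2 ≡ 4² = 16 ≡ 5; 4^4 ≡ 5² = 25 ≡ 3. Multiply: 4^5 = 4^4 × 4^1 ≡ 3 × 4 (mod 11): 3 × 4 = 12 ≡ 1. So 4^5 ≡ 1 (mod 11).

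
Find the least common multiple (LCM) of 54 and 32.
864

First find GCD(54, 32) using the Euclidean algorithm:
54 = 1 × 32 + 22
32 = 1 × 22 + 10
22 = 2 × 10 + 2
10 = 5 × 2 + 0
GCD(54, 32) = 2

LCM formula: LCM(a, b) = (a × b) / GCD(a, b)
LCM(54, 32) = (54 × 32) / 2
LCM(54, 32) = 1728 / 2
LCM(54, 32) = 864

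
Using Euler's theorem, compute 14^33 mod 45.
By Euler: 14^{24} ≡ 1 (mod 45) since gcd(14, 45) = 1. 33 = 1×24 + 9. So 14^{33} ≡ 14^{9} ≡ 44 (mod 45)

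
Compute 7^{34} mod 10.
9

Using successive squaring:
Binary expansion of 34: 100010
Powers of 7 mod 10 (each is the square of the previous):
  7^1 ≡ 7 (mod 10)
  7^2 ≡ 7² = 49 ≡ 9 (mod 10)
  7^4 ≡ 9² = 81 ≡ 1 (mod 10)
  7^8 ≡ 1² = 1 ≡ 1 (mod 10)
  7^16 ≡ 1² = 1 ≡ 1 (mod 10)
  7^32 ≡ 1² = 1 ≡ 1 (mod 10)
34 = 32 + 2, so 7^34 = 7^32 × 7^2 ≡ 1 × 9 (mod 10)
Multiplying step by step:
  1 × 9 = 9 ≡ 9 (mod 10)
Result: 7^34 ≡ 9 (mod 10)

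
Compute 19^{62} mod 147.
67

Using successive squaring:
Binary expansion of 62: 111110
Powers of 19 mod 147 (each is the square of the previous):
  19^1 ≡ 19 (mod 147)
  19^2 ≡ 19² = 361 ≡ 67 (mod 147)
  19^4 ≡ 67² = 4489 ≡ 79 (mod 147)
  19^8 ≡ 79² = 6241 ≡ 67 (mod 147)
  19^16 ≡ 67² = 4489 ≡ 79 (mod 147)
  19^32 ≡ 79² = 6241 ≡ 67 (mod 147)
62 = 32 + 16 + 8 + 4 + 2, so 19^62 = 19^32 × 19^16 × 19^8 × 19^4 × 19^2 ≡ 67 × 79 × 67 × 79 × 67 (mod 147)
Multiplying step by step:
  67 × 79 = 5293 ≡ 1 (mod 147)
  1 × 67 = 67 ≡ 67 (mod 147)
  67 × 79 = 5293 ≡ 1 (mod 147)
  1 × 67 = 67 ≡ 67 (mod 147)
Result: 19^62 ≡ 67 (mod 147)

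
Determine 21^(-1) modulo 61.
21^(-1) ≡ 32 (mod 61). Verification: 21 × 32 = 672 ≡ 1 (mod 61)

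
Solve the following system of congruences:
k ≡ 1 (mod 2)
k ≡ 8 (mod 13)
21

Using the Chinese Remainder Theorem:
M = product of moduli = 26
For equation 1: M_1 = 13, 13 ≡ 1 (mod 2), inverse of 13 mod 2 is 1 (check: 1 × 1 = 1 ≡ 1 (mod 2))
For equation 2: M_2 = 2, 2 ≡ 2 (mod 13), inverse of 2 mod 13 is 7 (check: 2 × 7 = 14 ≡ 1 (mod 13))
Combine: k ≡ Σ r_i×M_i×(M_i⁻¹ mod m_i) = 1×13×1 + 8×2×7 = 13 + 112 = 125
125 mod 26 = 21
k ≡ 21 (mod 26)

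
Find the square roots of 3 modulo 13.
The square roots of 3 mod 13 are 9 and 4. Verify: 9² = 81 ≡ 3 (mod 13)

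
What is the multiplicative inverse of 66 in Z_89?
58

Using Extended Euclidean Algorithm:
gcd(66, 89) = 1
Bezout coefficients: 66 × -31 + 89 × 23 = 1
So 66 × -31 ≡ 1 (mod 89)
The inverse is -31 mod 89 = 58
Verification: 66 × 58 = 3828 = 43 × 89 + 1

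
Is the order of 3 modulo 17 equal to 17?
No, the actual order is 16, not 17.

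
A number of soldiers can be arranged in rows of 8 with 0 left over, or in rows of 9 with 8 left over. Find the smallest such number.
M = 8 × 9 = 72. M₁ = 9, y₁ ≡ 1 (mod 8). M₂ = 8, y₂ ≡ 8 (mod 9). k = 0×9×1 + 8×8×8 ≡ 8 (mod 72). The smallest positive such number is 8.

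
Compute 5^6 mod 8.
6 = 4 + 2 (binary 110). Repeated squaring mod 8: 5^1 ≡ 5; 5^2 ≡ 5² = 25 ≡ 1; 5^4 ≡ 1² = 1 ≡ 1. Multiply: 5^6 = 5^4 × 5^2 ≡ 1 × 1 (mod 8): 1 × 1 = 1 ≡ 1. So 5^6 ≡ 1 (mod 8).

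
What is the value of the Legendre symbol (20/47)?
(20/47) = 20^{23} mod 47 = -1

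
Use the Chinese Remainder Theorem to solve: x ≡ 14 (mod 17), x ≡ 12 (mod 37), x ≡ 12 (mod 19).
4230

Using the Chinese Remainder Theorem:
M = product of moduli = 11951
For equation 1: M_1 = 703, 703 ≡ 6 (mod 17), inverse of 703 mod 17 is 3 (check: 6 × 3 = 18 ≡ 1 (mod 17))
For equation 2: M_2 = 323, 323 ≡ 27 (mod 37), inverse of 323 mod 37 is 11 (check: 27 × 11 = 297 ≡ 1 (mod 37))
For equation 3: M_3 = 629, 629 ≡ 2 (mod 19), inverse of 629 mod 19 is 10 (check: 2 × 10 = 20 ≡ 1 (mod 19))
Combine: x ≡ Σ r_i×M_i×(M_i⁻¹ mod m_i) = 14×703×3 + 12×323×11 + 12×629×10 = 29526 + 42636 + 75480 = 147642
147642 mod 11951 = 4230
x ≡ 4230 (mod 11951)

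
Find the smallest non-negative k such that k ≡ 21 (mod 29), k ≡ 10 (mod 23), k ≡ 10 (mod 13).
8083

Using the Chinese Remainder Theorem:
M = product of moduli = 8671
For equation 1: M_1 = 299, 299 ≡ 9 (mod 29), inverse of 299 mod 29 is 13 (check: 9 × 13 = 117 ≡ 1 (mod 29))
For equation 2: M_2 = 377, 377 ≡ 9 (mod 23), inverse of 377 mod 23 is 18 (check: 9 × 18 = 162 ≡ 1 (mod 23))
For equation 3: M_3 = 667, 667 ≡ 4 (mod 13), inverse of 667 mod 13 is 10 (check: 4 × 10 = 40 ≡ 1 (mod 13))
Combine: k ≡ Σ r_i×M_i×(M_i⁻¹ mod m_i) = 21×299×13 + 10×377×18 + 10×667×10 = 81627 + 67860 + 66700 = 216187
216187 mod 8671 = 8083
k ≡ 8083 (mod 8671)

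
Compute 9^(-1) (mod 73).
9^(-1) ≡ 65 (mod 73). Verification: 9 × 65 = 585 ≡ 1 (mod 73)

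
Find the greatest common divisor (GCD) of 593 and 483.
1

Using the Euclidean algorithm:
593 = 1 × 483 + 110
483 = 4 × 110 + 43
110 = 2 × 43 + 24
43 = 1 × 24 + 19
24 = 1 × 19 + 5
19 = 3 × 5 + 4
5 = 1 × 4 + 1
4 = 4 × 1 + 0

GCD(593, 483) = 1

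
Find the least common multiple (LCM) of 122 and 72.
4392

First find GCD(122, 72) using the Euclidean algorithm:
122 = 1 × 72 + 50
72 = 1 × 50 + 22
50 = 2 × 22 + 6
22 = 3 × 6 + 4
6 = 1 × 4 + 2
4 = 2 × 2 + 0
GCD(122, 72) = 2

LCM formula: LCM(a, b) = (a × b) / GCD(a, b)
LCM(122, 72) = (122 × 72) / 2
LCM(122, 72) = 8784 / 2
LCM(122, 72) = 4392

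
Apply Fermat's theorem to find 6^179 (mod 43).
By Fermat: 6^{42} ≡ 1 (mod 43). 179 = 4×42 + 11. So 6^{179} ≡ 6^{11} ≡ 36 (mod 43)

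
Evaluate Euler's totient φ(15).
8

Prime factorization: 15 = 3 × 5
Using the formula φ(n) = n × Π(1 - 1/p) for each prime factor p:
φ(15) = 15 × (1 - 1/3) × (1 - 1/5)
φ(15) = 8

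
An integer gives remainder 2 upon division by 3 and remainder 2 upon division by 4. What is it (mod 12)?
M = 3 × 4 = 12. M₁ = 4, y₁ ≡ 1 (mod 3). M₂ = 3, y₂ ≡ 3 (mod 4). t = 2×4×1 + 2×3×3 ≡ 2 (mod 12). The smallest positive such number is 2.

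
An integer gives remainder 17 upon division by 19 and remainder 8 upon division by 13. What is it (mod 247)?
M = 19 × 13 = 247. M₁ = 13, y₁ ≡ 3 (mod 19). M₂ = 19, y₂ ≡ 11 (mod 13). r = 17×13×3 + 8×19×11 ≡ 112 (mod 247). The smallest positive such number is 112.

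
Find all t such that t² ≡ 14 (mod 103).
The square roots of 14 mod 103 are 23 and 80. Verify: 23² = 529 ≡ 14 (mod 103)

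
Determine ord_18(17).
Powers of 17 mod 18: 17^1≡17, 17^2≡1. Order = 2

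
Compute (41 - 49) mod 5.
2

(41 - 49) = -8
-8 mod 5 = 2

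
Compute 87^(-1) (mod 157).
87^(-1) ≡ 74 (mod 157). Verification: 87 × 74 = 6438 ≡ 1 (mod 157)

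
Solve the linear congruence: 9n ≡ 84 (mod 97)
74

Since gcd(9, 97) = 1 divides 84, a solution exists.
Multiply both sides by the inverse of 9 mod 97:
  9^(-1) mod 97 = 54
  x ≡ 54 × 84 ≡ 4536 ≡ 74 (mod 97)
Verification: 9 × 74 = 666 = 6 × 97 + 84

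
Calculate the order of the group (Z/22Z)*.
10

Prime factorization: 22 = 2 × 11
Using the formula φ(n) = n × Π(1 - 1/p) for each prime factor p:
φ(22) = 22 × (1 - 1/2) × (1 - 1/11)
φ(22) = 10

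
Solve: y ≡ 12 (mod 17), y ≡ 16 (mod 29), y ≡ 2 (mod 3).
M = 17 × 29 × 3 = 1479. M₁ = 87, y₁ ≡ 9 (mod 17). M₂ = 51, y₂ ≡ 4 (mod 29). M₃ = 493, y₃ ≡ 1 (mod 3). y = 12×87×9 + 16×51×4 + 2×493×1 ≡ 335 (mod 1479)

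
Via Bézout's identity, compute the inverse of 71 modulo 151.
Extended GCD: 71(-17) + 151(8) = 1. So 71^(-1) ≡ 134 ≡ 134 (mod 151). Verify: 71 × 134 = 9514 ≡ 1 (mod 151)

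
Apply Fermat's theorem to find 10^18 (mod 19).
By Fermat's Little Theorem, 10^{18} ≡ 1 (mod 19) since 19 is prime and gcd(10, 19) = 1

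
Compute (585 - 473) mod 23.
20

(585 - 473) = 112
112 mod 23 = 20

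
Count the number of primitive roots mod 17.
Number of primitive roots mod 17 = φ(16) = 8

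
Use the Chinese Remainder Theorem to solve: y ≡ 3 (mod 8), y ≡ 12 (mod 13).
M = 8 × 13 = 104. M₁ = 13, y₁ ≡ 5 (mod 8). M₂ = 8, y₂ ≡ 5 (mod 13). y = 3×13×5 + 12×8×5 ≡ 51 (mod 104)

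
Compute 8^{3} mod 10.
2

Using successive squaring:
Binary expansion of 3: 11
Powers of 8 mod 10 (each is the square of the previous):
  8^1 ≡ 8 (mod 10)
  8^2 ≡ 8² = 64 ≡ 4 (mod 10)
3 = 2 + 1, so 8^3 = 8^2 × 8^1 ≡ 4 × 8 (mod 10)
Multiplying step by step:
  4 × 8 = 32 ≡ 2 (mod 10)
Result: 8^3 ≡ 2 (mod 10)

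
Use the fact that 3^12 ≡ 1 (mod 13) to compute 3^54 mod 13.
By Fermat: 3^{12} ≡ 1 (mod 13). 54 = 4×12 + 6. So 3^{54} ≡ 3^{6} ≡ 1 (mod 13)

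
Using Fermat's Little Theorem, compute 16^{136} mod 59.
53

By Fermat's Little Theorem, a^(p-1) ≡ 1 (mod p) for prime p and gcd(a, p) = 1
Here p = 59, so 16^58 ≡ 1 (mod 59)
We can reduce the exponent: 136 mod 58 = 20
So 16^136 ≡ 16^20 (mod 59)
Computing: 16^20 mod 59 = 53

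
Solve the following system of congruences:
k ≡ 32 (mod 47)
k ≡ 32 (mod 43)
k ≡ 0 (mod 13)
24284

Using the Chinese Remainder Theorem:
M = product of moduli = 26273
For equation 1: M_1 = 559, 559 ≡ 42 (mod 47), inverse of 559 mod 47 is 28 (check: 42 × 28 = 1176 ≡ 1 (mod 47))
For equation 2: M_2 = 611, 611 ≡ 9 (mod 43), inverse of 611 mod 43 is 24 (check: 9 × 24 = 216 ≡ 1 (mod 43))
For equation 3: M_3 = 2021, 2021 ≡ 6 (mod 13), inverse of 2021 mod 13 is 11 (check: 6 × 11 = 66 ≡ 1 (mod 13))
Combine: k ≡ Σ r_i×M_i×(M_i⁻¹ mod m_i) = 32×559×28 + 32×611×24 + 0×2021×11 = 500864 + 469248 + 0 = 970112
970112 mod 26273 = 24284
k ≡ 24284 (mod 26273)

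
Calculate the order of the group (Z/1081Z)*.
1012

Prime factorization: 1081 = 23 × 47
Using the formula φ(n) = n × Π(1 - 1/p) for each prime factor p:
φ(1081) = 1081 × (1 - 1/23) × (1 - 1/47)
φ(1081) = 1012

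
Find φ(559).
504

Prime factorization: 559 = 13 × 43
Using the formula φ(n) = n × Π(1 - 1/p) for each prime factor p:
φ(559) = 559 × (1 - 1/13) × (1 - 1/43)
φ(559) = 504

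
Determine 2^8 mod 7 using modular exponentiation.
8 = 8 (binary 1000). Repeated squaring mod 7: 2^1 ≡ 2; 2^2 ≡ 2² = 4 ≡ 4; 2^4 ≡ 4² = 16 ≡ 2; 2^8 ≡ 2² = 4 ≡ 4. So 2^8 ≡ 4 (mod 7).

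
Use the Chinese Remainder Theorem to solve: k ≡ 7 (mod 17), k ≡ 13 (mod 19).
279

Using the Chinese Remainder Theorem:
M = product of moduli = 323
For equation 1: M_1 = 19, 19 ≡ 2 (mod 17), inverse of 19 mod 17 is 9 (check: 2 × 9 = 18 ≡ 1 (mod 17))
For equation 2: M_2 = 17, 17 ≡ 17 (mod 19), inverse of 17 mod 19 is 9 (check: 17 × 9 = 153 ≡ 1 (mod 19))
Combine: k ≡ Σ r_i×M_i×(M_i⁻¹ mod m_i) = 7×19×9 + 13×17×9 = 1197 + 1989 = 3186
3186 mod 323 = 279
k ≡ 279 (mod 323)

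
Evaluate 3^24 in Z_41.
Using repeated squaring. 24 = 16 + 8 (binary 11000). Repeated squaring mod 41: 3^1 ≡ 3; 3^2 ≡ 3² = 9 ≡ 9; 3^4 ≡ 9² = 81 ≡ 40; 3^8 ≡ 40² = 1600 ≡ 1; 3^16 ≡ 1² = 1 ≡ 1. Multiply: 3^24 = 3^16 × 3^8 ≡ 1 × 1 (mod 41): 1 × 1 = 1 ≡ 1. So 3^24 ≡ 1 (mod 41).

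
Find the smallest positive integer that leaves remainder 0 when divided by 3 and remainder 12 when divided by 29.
M = 3 × 29 = 87. M₁ = 29, y₁ ≡ 2 (mod 3). M₂ = 3, y₂ ≡ 10 (mod 29). y = 0×29×2 + 12×3×10 ≡ 12 (mod 87). The smallest positive such number is 12.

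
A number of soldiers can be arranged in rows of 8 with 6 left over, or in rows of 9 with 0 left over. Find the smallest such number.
M = 8 × 9 = 72. M₁ = 9, y₁ ≡ 1 (mod 8). M₂ = 8, y₂ ≡ 8 (mod 9). k = 6×9×1 + 0×8×8 ≡ 54 (mod 72). The smallest positive such number is 54.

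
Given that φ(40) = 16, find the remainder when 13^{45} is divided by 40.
By Euler: 13^{16} ≡ 1 (mod 40) since gcd(13, 40) = 1. 45 = 2×16 + 13. So 13^{45} ≡ 13^{13} ≡ 13 (mod 40)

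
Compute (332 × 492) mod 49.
27

(332 × 492) = 163344
163344 mod 49 = 27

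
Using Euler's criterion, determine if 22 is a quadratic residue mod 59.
By Euler's criterion: 22^{29} ≡ 1 (mod 59). Since this equals 1, 22 is a QR.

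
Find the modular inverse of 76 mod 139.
76^(-1) ≡ 75 (mod 139). Verification: 76 × 75 = 5700 ≡ 1 (mod 139)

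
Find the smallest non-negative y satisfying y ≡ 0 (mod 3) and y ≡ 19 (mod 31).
M = 3 × 31 = 93. M₁ = 31, y₁ ≡ 1 (mod 3). M₂ = 3, y₂ ≡ 21 (mod 31). y = 0×31×1 + 19×3×21 ≡ 81 (mod 93)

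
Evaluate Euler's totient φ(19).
18

Prime factorization: 19 = 19
Using the formula φ(n) = n × Π(1 - 1/p) for each prime factor p:
φ(19) = 19 × (1 - 1/19)
φ(19) = 18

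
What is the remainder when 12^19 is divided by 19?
Using Fermat: 12^{18} ≡ 1 (mod 19). 19 ≡ 1 (mod 18). So 12^{19} ≡ 12^{1} ≡ 12 (mod 19)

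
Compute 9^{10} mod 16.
1

Using successive squaring:
Binary expansion of 10: 1010
Powers of 9 mod 16 (each is the square of the previous):
  9^1 ≡ 9 (mod 16)
  9^2 ≡ 9² = 81 ≡ 1 (mod 16)
  9^4 ≡ 1² = 1 ≡ 1 (mod 16)
  9^8 ≡ 1² = 1 ≡ 1 (mod 16)
10 = 8 + 2, so 9^10 = 9^8 × 9^2 ≡ 1 × 1 (mod 16)
Multiplying step by step:
  1 × 1 = 1 ≡ 1 (mod 16)
Result: 9^10 ≡ 1 (mod 16)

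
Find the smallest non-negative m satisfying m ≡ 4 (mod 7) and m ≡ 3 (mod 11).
M = 7 × 11 = 77. M₁ = 11, y₁ ≡ 2 (mod 7). M₂ = 7, y₂ ≡ 8 (mod 11). m = 4×11×2 + 3×7×8 ≡ 25 (mod 77)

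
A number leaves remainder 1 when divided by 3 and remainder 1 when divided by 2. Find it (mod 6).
M = 3 × 2 = 6. M₁ = 2, y₁ ≡ 2 (mod 3). M₂ = 3, y₂ ≡ 1 (mod 2). m = 1×2×2 + 1×3×1 ≡ 1 (mod 6)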